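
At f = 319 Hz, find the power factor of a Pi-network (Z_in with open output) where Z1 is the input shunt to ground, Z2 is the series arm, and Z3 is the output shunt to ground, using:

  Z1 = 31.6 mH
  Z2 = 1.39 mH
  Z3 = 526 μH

Step 1 — Angular frequency: ω = 2π·f = 2π·319 = 2004 rad/s.
Step 2 — Component impedances:
  Z1: Z = jωL = j·2004·0.0316 = 0 + j63.34 Ω
  Z2: Z = jωL = j·2004·0.00139 = 0 + j2.786 Ω
  Z3: Z = jωL = j·2004·0.000526 = 0 + j1.054 Ω
Step 3 — With open output, the series arm Z2 and the output shunt Z3 appear in series to ground: Z2 + Z3 = 0 + j3.84 Ω.
Step 4 — Parallel with input shunt Z1: Z_in = Z1 || (Z2 + Z3) = 0 + j3.621 Ω = 3.621∠90.0° Ω.
Step 5 — Power factor: PF = cos(φ) = Re(Z)/|Z| = -0/3.621 = -0.
Step 6 — Type: Im(Z) = 3.621 ⇒ lagging (phase φ = 90.0°).

PF = -0 (lagging, φ = 90.0°)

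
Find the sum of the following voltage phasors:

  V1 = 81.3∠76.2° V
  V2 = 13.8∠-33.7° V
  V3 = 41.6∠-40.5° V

Step 1 — Convert each phasor to rectangular form:
  V1 = 81.3·(cos(76.2°) + j·sin(76.2°)) = 19.39 + j78.95 V
  V2 = 13.8·(cos(-33.7°) + j·sin(-33.7°)) = 11.48 - j7.657 V
  V3 = 41.6·(cos(-40.5°) + j·sin(-40.5°)) = 31.63 - j27.02 V
Step 2 — Sum components: V_total = 62.51 + j44.28 V.
Step 3 — Convert to polar: |V_total| = 76.6 V, ∠V_total = 35.3°.

V_total = 76.6∠35.3° V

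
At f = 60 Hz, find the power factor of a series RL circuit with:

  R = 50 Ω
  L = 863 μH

Step 1 — Angular frequency: ω = 2π·f = 2π·60 = 377 rad/s.
Step 2 — Component impedances:
  R: Z = R = 50 Ω
  L: Z = jωL = j·377·0.000863 = 0 + j0.3253 Ω
Step 3 — Series combination: Z_total = R + L = 50 + j0.3253 Ω = 50∠0.4° Ω.
Step 4 — Power factor: PF = cos(φ) = Re(Z)/|Z| = 50/50 = 1.
Step 5 — Type: Im(Z) = 0.3253 ⇒ lagging (phase φ = 0.4°).

PF = 1 (lagging, φ = 0.4°)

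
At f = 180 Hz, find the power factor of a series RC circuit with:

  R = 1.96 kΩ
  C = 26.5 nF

Step 1 — Angular frequency: ω = 2π·f = 2π·180 = 1131 rad/s.
Step 2 — Component impedances:
  R: Z = R = 1960 Ω
  C: Z = 1/(jωC) = -j/(ω·C) = 0 - j3.337e+04 Ω
Step 3 — Series combination: Z_total = R + C = 1960 - j3.337e+04 Ω = 3.342e+04∠-86.6° Ω.
Step 4 — Power factor: PF = cos(φ) = Re(Z)/|Z| = 1960/33423 = 0.05864.
Step 5 — Type: Im(Z) = -3.337e+04 ⇒ leading (phase φ = -86.6°).

PF = 0.05864 (leading, φ = -86.6°)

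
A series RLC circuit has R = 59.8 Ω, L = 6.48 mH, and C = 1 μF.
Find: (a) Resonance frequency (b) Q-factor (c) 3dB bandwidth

Step 1 — Resonance condition Im(Z)=0 gives ω₀ = 1/√(LC).
Step 2 — ω₀ = 1/√(0.00648·1e-06) = 1.242e+04 rad/s.
Step 3 — f₀ = ω₀/(2π) = 1977 Hz.
Step 4 — Series Q: Q = ω₀L/R = 1.242e+04·0.00648/59.8 = 1.346.
Step 5 — 3dB bandwidth: Δω = ω₀/Q = 9228 rad/s; BW = Δω/(2π) = 1469 Hz.

(a) f₀ = 1977 Hz  (b) Q = 1.346  (c) BW = 1469 Hz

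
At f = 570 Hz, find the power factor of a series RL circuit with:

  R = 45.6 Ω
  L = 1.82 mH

Step 1 — Angular frequency: ω = 2π·f = 2π·570 = 3581 rad/s.
Step 2 — Component impedances:
  R: Z = R = 45.6 Ω
  L: Z = jωL = j·3581·0.00182 = 0 + j6.518 Ω
Step 3 — Series combination: Z_total = R + L = 45.6 + j6.518 Ω = 46.06∠8.1° Ω.
Step 4 — Power factor: PF = cos(φ) = Re(Z)/|Z| = 45.6/46.064 = 0.9899.
Step 5 — Type: Im(Z) = 6.518 ⇒ lagging (phase φ = 8.1°).

PF = 0.9899 (lagging, φ = 8.1°)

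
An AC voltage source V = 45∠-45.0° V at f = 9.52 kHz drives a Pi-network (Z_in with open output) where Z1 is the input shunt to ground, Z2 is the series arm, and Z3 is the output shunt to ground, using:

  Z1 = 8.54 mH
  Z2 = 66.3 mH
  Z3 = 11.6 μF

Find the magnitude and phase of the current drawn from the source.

Step 1 — Angular frequency: ω = 2π·f = 2π·9520 = 5.982e+04 rad/s.
Step 2 — Component impedances:
  Z1: Z = jωL = j·5.982e+04·0.00854 = 0 + j510.8 Ω
  Z2: Z = jωL = j·5.982e+04·0.0663 = 0 + j3966 Ω
  Z3: Z = 1/(jωC) = -j/(ω·C) = 0 - j1.441 Ω
Step 3 — With open output, the series arm Z2 and the output shunt Z3 appear in series to ground: Z2 + Z3 = 0 + j3964 Ω.
Step 4 — Parallel with input shunt Z1: Z_in = Z1 || (Z2 + Z3) = 0 + j452.5 Ω = 452.5∠90.0° Ω.
Step 5 — Source phasor: V = 45∠-45.0° V = 31.82 - j31.82 V.
Step 6 — Ohm's law: I = V / Z_total = (31.82 - j31.82) / (0 + j452.5) = -0.07032 - j0.07032 A.
Step 7 — Convert to polar: |I| = 0.09944 A, ∠I = -135.0°.

I = 0.09944∠-135.0° A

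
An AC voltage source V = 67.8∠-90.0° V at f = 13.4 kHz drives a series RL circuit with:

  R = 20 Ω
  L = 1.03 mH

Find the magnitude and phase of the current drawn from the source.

Step 1 — Angular frequency: ω = 2π·f = 2π·1.34e+04 = 8.419e+04 rad/s.
Step 2 — Component impedances:
  R: Z = R = 20 Ω
  L: Z = jωL = j·8.419e+04·0.00103 = 0 + j86.72 Ω
Step 3 — Series combination: Z_total = R + L = 20 + j86.72 Ω = 89∠77.0° Ω.
Step 4 — Source phasor: V = 67.8∠-90.0° V = 0 - j67.8 V.
Step 5 — Ohm's law: I = V / Z_total = (0 - j67.8) / (20 + j86.72) = -0.7423 - j0.1712 A.
Step 6 — Convert to polar: |I| = 0.7618 A, ∠I = -167.0°.

I = 0.7618∠-167.0° A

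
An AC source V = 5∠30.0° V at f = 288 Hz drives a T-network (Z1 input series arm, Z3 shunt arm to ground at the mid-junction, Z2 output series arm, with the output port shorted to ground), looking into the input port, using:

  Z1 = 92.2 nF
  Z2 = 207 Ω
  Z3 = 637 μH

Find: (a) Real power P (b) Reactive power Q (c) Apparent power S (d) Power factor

Step 1 — Angular frequency: ω = 2π·f = 2π·288 = 1810 rad/s.
Step 2 — Component impedances:
  Z1: Z = 1/(jωC) = -j/(ω·C) = 0 - j5994 Ω
  Z2: Z = R = 207 Ω
  Z3: Z = jωL = j·1810·0.000637 = 0 + j1.153 Ω
Step 3 — With the output port shorted to ground, the output series arm Z2 runs from the junction to ground; the shunt arm Z3 also runs from the junction to ground. They appear in parallel: Z3 || Z2 = 0.006419 + j1.153 Ω.
Step 4 — Series with input arm Z1: Z_in = Z1 + (Z3 || Z2) = 0.006419 - j5993 Ω = 5993∠-90.0° Ω.
Step 5 — Source phasor: V = 5∠30.0° V = 4.33 + j2.5 V.
Step 6 — Current: I = V / Z = -0.0004172 + j0.0007226 A = 0.0008344∠120.0° A.
Step 7 — Complex power: S = V·I* = 4.468e-09 - j0.004172 VA.
Step 8 — Real power: P = Re(S) = 4.468e-09 W.
Step 9 — Reactive power: Q = Im(S) = -0.004172 VAR.
Step 10 — Apparent power: |S| = 0.004172 VA.
Step 11 — Power factor: PF = P/|S| = 1.071e-06 (leading).

(a) P = 4.468e-09 W  (b) Q = -0.004172 VAR  (c) S = 0.004172 VA  (d) PF = 1.071e-06 (leading)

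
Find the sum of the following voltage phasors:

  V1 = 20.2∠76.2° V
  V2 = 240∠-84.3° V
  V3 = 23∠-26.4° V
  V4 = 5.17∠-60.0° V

Step 1 — Convert each phasor to rectangular form:
  V1 = 20.2·(cos(76.2°) + j·sin(76.2°)) = 4.818 + j19.62 V
  V2 = 240·(cos(-84.3°) + j·sin(-84.3°)) = 23.84 - j238.8 V
  V3 = 23·(cos(-26.4°) + j·sin(-26.4°)) = 20.6 - j10.23 V
  V4 = 5.17·(cos(-60.0°) + j·sin(-60.0°)) = 2.585 - j4.477 V
Step 2 — Sum components: V_total = 51.84 - j233.9 V.
Step 3 — Convert to polar: |V_total| = 239.6 V, ∠V_total = -77.5°.

V_total = 239.6∠-77.5° V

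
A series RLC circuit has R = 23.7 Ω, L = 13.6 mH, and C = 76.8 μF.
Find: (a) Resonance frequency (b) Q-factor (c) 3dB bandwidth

Step 1 — Resonance: ω₀ = 1/√(LC) = 1/√(0.0136·7.68e-05) = 978.5 rad/s.
Step 2 — f₀ = ω₀/(2π) = 155.7 Hz.
Step 3 — Series Q: Q = ω₀L/R = 978.5·0.0136/23.7 = 0.5615.
Step 4 — Bandwidth: Δω = ω₀/Q = 1743 rad/s; BW = Δω/(2π) = 277.4 Hz.

(a) f₀ = 155.7 Hz  (b) Q = 0.5615  (c) BW = 277.4 Hz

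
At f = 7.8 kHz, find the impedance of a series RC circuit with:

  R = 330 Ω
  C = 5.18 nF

Step 1 — Angular frequency: ω = 2π·f = 2π·7800 = 4.901e+04 rad/s.
Step 2 — Component impedances:
  R: Z = R = 330 Ω
  C: Z = 1/(jωC) = -j/(ω·C) = 0 - j3939 Ω
Step 3 — Series combination: Z_total = R + C = 330 - j3939 Ω = 3953∠-85.2° Ω.

Z = 330 - j3939 Ω = 3953∠-85.2° Ω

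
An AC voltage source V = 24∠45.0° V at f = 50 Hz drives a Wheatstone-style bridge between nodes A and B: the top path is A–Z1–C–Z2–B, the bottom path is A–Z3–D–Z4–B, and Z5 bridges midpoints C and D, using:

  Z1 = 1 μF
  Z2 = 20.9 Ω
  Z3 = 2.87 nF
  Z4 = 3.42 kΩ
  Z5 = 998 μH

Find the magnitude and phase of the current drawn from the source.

Step 1 — Angular frequency: ω = 2π·f = 2π·50 = 314.2 rad/s.
Step 2 — Component impedances:
  Z1: Z = 1/(jωC) = -j/(ω·C) = 0 - j3183 Ω
  Z2: Z = R = 20.9 Ω
  Z3: Z = 1/(jωC) = -j/(ω·C) = 0 - j1.109e+06 Ω
  Z4: Z = R = 3420 Ω
  Z5: Z = jωL = j·314.2·0.000998 = 0 + j0.3135 Ω
Step 3 — Bridge requires nodal analysis (the Z5 bridge couples midpoints C and D, so the two paths cannot be reduced to a simple series/parallel combination). Setting node B to ground and injecting 1 A at node A, the 3-node admittance system at A, C, D solves to V_A = Z_AB = 20.77 - j3174 Ω = 3174∠-89.6° Ω.
Step 4 — Source phasor: V = 24∠45.0° V = 16.97 + j16.97 V.
Step 5 — Ohm's law: I = V / Z_total = (16.97 + j16.97) / (20.77 - j3174) = -0.005312 + j0.005382 A.
Step 6 — Convert to polar: |I| = 0.007561 A, ∠I = 134.6°.

I = 0.007561∠134.6° A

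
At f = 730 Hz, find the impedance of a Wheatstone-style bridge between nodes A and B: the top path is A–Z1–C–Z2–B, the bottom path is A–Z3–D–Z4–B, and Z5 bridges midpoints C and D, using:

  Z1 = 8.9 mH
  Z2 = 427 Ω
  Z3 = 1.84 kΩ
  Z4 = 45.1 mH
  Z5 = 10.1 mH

Step 1 — Angular frequency: ω = 2π·f = 2π·730 = 4587 rad/s.
Step 2 — Component impedances:
  Z1: Z = jωL = j·4587·0.0089 = 0 + j40.82 Ω
  Z2: Z = R = 427 Ω
  Z3: Z = R = 1840 Ω
  Z4: Z = jωL = j·4587·0.0451 = 0 + j206.9 Ω
  Z5: Z = jωL = j·4587·0.0101 = 0 + j46.33 Ω
Step 3 — Bridge requires nodal analysis (the Z5 bridge couples midpoints C and D, so the two paths cannot be reduced to a simple series/parallel combination). Setting node B to ground and injecting 1 A at node A, the 3-node admittance system at A, C, D solves to V_A = Z_AB = 113.8 + j226.4 Ω = 253.4∠63.3° Ω.

Z = 113.8 + j226.4 Ω = 253.4∠63.3° Ω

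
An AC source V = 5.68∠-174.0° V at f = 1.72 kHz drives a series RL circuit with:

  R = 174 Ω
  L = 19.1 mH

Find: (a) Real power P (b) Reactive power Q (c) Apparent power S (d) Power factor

Step 1 — Angular frequency: ω = 2π·f = 2π·1720 = 1.081e+04 rad/s.
Step 2 — Component impedances:
  R: Z = R = 174 Ω
  L: Z = jωL = j·1.081e+04·0.0191 = 0 + j206.4 Ω
Step 3 — Series combination: Z_total = R + L = 174 + j206.4 Ω = 270∠49.9° Ω.
Step 4 — Source phasor: V = 5.68∠-174.0° V = -5.649 - j0.5937 V.
Step 5 — Current: I = V / Z = -0.01517 + j0.01458 A = 0.02104∠136.1° A.
Step 6 — Complex power: S = V·I* = 0.07702 + j0.09137 VA.
Step 7 — Real power: P = Re(S) = 0.07702 W.
Step 8 — Reactive power: Q = Im(S) = 0.09137 VAR.
Step 9 — Apparent power: |S| = 0.1195 VA.
Step 10 — Power factor: PF = P/|S| = 0.6445 (lagging).

(a) P = 0.07702 W  (b) Q = 0.09137 VAR  (c) S = 0.1195 VA  (d) PF = 0.6445 (lagging)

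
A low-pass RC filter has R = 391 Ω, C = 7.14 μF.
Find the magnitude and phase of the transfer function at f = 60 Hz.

Step 1 — Angular frequency: ω = 2π·60 = 377 rad/s.
Step 2 — Transfer function: H(jω) = 1/(1 + jωRC).
Step 3 — Denominator: 1 + jωRC = 1 + j·377·391·7.14e-06 = 1 + j1.052.
Step 4 — H = 0.4745 - j0.4993.
Step 5 — Magnitude: |H| = 0.6888 (-3.2 dB); phase: φ = -46.5°.

|H| = 0.6888 (-3.2 dB), φ = -46.5°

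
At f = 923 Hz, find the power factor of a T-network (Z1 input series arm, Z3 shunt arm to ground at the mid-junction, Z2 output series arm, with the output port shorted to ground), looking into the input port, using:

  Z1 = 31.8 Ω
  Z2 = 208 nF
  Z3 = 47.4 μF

Step 1 — Angular frequency: ω = 2π·f = 2π·923 = 5799 rad/s.
Step 2 — Component impedances:
  Z1: Z = R = 31.8 Ω
  Z2: Z = 1/(jωC) = -j/(ω·C) = 0 - j829 Ω
  Z3: Z = 1/(jωC) = -j/(ω·C) = 0 - j3.638 Ω
Step 3 — With the output port shorted to ground, the output series arm Z2 runs from the junction to ground; the shunt arm Z3 also runs from the junction to ground. They appear in parallel: Z3 || Z2 = 0 - j3.622 Ω.
Step 4 — Series with input arm Z1: Z_in = Z1 + (Z3 || Z2) = 31.8 - j3.622 Ω = 32.01∠-6.5° Ω.
Step 5 — Power factor: PF = cos(φ) = Re(Z)/|Z| = 31.8/32.006 = 0.9936.
Step 6 — Type: Im(Z) = -3.622 ⇒ leading (phase φ = -6.5°).

PF = 0.9936 (leading, φ = -6.5°)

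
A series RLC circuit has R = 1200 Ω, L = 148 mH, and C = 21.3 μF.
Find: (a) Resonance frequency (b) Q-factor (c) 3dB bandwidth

Step 1 — Resonance condition Im(Z)=0 gives ω₀ = 1/√(LC).
Step 2 — ω₀ = 1/√(0.148·2.13e-05) = 563.2 rad/s.
Step 3 — f₀ = ω₀/(2π) = 89.64 Hz.
Step 4 — Series Q: Q = ω₀L/R = 563.2·0.148/1200 = 0.06946.
Step 5 — 3dB bandwidth: Δω = ω₀/Q = 8108 rad/s; BW = Δω/(2π) = 1290 Hz.

(a) f₀ = 89.64 Hz  (b) Q = 0.06946  (c) BW = 1290 Hz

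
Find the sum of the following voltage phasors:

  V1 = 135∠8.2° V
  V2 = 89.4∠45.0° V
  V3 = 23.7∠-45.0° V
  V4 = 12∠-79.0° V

Step 1 — Convert each phasor to rectangular form:
  V1 = 135·(cos(8.2°) + j·sin(8.2°)) = 133.6 + j19.25 V
  V2 = 89.4·(cos(45.0°) + j·sin(45.0°)) = 63.22 + j63.22 V
  V3 = 23.7·(cos(-45.0°) + j·sin(-45.0°)) = 16.76 - j16.76 V
  V4 = 12·(cos(-79.0°) + j·sin(-79.0°)) = 2.29 - j11.78 V
Step 2 — Sum components: V_total = 215.9 + j53.93 V.
Step 3 — Convert to polar: |V_total| = 222.5 V, ∠V_total = 14.0°.

V_total = 222.5∠14.0° V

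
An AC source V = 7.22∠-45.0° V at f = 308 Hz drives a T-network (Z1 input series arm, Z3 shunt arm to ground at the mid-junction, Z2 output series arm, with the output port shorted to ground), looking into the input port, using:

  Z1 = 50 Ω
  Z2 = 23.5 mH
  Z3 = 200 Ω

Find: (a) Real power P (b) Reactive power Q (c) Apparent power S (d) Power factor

Step 1 — Angular frequency: ω = 2π·f = 2π·308 = 1935 rad/s.
Step 2 — Component impedances:
  Z1: Z = R = 50 Ω
  Z2: Z = jωL = j·1935·0.0235 = 0 + j45.48 Ω
  Z3: Z = R = 200 Ω
Step 3 — With the output port shorted to ground, the output series arm Z2 runs from the junction to ground; the shunt arm Z3 also runs from the junction to ground. They appear in parallel: Z3 || Z2 = 9.833 + j43.24 Ω.
Step 4 — Series with input arm Z1: Z_in = Z1 + (Z3 || Z2) = 59.83 + j43.24 Ω = 73.82∠35.9° Ω.
Step 5 — Source phasor: V = 7.22∠-45.0° V = 5.105 - j5.105 V.
Step 6 — Current: I = V / Z = 0.01554 - j0.09656 A = 0.0978∠-80.9° A.
Step 7 — Complex power: S = V·I* = 0.5723 + j0.4136 VA.
Step 8 — Real power: P = Re(S) = 0.5723 W.
Step 9 — Reactive power: Q = Im(S) = 0.4136 VAR.
Step 10 — Apparent power: |S| = 0.7061 VA.
Step 11 — Power factor: PF = P/|S| = 0.8105 (lagging).

(a) P = 0.5723 W  (b) Q = 0.4136 VAR  (c) S = 0.7061 VA  (d) PF = 0.8105 (lagging)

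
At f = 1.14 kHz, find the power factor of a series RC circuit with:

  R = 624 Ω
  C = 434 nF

Step 1 — Angular frequency: ω = 2π·f = 2π·1140 = 7163 rad/s.
Step 2 — Component impedances:
  R: Z = R = 624 Ω
  C: Z = 1/(jωC) = -j/(ω·C) = 0 - j321.7 Ω
Step 3 — Series combination: Z_total = R + C = 624 - j321.7 Ω = 702∠-27.3° Ω.
Step 4 — Power factor: PF = cos(φ) = Re(Z)/|Z| = 624/702.04 = 0.8888.
Step 5 — Type: Im(Z) = -321.7 ⇒ leading (phase φ = -27.3°).

PF = 0.8888 (leading, φ = -27.3°)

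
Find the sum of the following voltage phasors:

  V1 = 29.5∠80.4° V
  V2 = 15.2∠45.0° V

Step 1 — Convert each phasor to rectangular form:
  V1 = 29.5·(cos(80.4°) + j·sin(80.4°)) = 4.92 + j29.09 V
  V2 = 15.2·(cos(45.0°) + j·sin(45.0°)) = 10.75 + j10.75 V
Step 2 — Sum components: V_total = 15.67 + j39.83 V.
Step 3 — Convert to polar: |V_total| = 42.81 V, ∠V_total = 68.5°.

V_total = 42.81∠68.5° V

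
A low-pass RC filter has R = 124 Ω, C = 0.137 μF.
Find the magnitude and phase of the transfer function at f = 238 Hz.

Step 1 — Angular frequency: ω = 2π·238 = 1495 rad/s.
Step 2 — Transfer function: H(jω) = 1/(1 + jωRC).
Step 3 — Denominator: 1 + jωRC = 1 + j·1495·124·1.37e-07 = 1 + j0.0254.
Step 4 — H = 0.9994 - j0.02539.
Step 5 — Magnitude: |H| = 0.9997 (-0.0 dB); phase: φ = -1.5°.

|H| = 0.9997 (-0.0 dB), φ = -1.5°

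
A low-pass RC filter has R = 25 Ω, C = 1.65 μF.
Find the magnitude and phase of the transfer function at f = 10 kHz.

Step 1 — Angular frequency: ω = 2π·1e+04 = 6.283e+04 rad/s.
Step 2 — Transfer function: H(jω) = 1/(1 + jωRC).
Step 3 — Denominator: 1 + jωRC = 1 + j·6.283e+04·25·1.65e-06 = 1 + j2.592.
Step 4 — H = 0.1296 - j0.3358.
Step 5 — Magnitude: |H| = 0.36 (-8.9 dB); phase: φ = -68.9°.

|H| = 0.36 (-8.9 dB), φ = -68.9°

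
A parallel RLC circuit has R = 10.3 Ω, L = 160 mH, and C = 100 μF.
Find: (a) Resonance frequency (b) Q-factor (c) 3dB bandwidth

Step 1 — Resonance: ω₀ = 1/√(LC) = 1/√(0.16·0.0001) = 250 rad/s.
Step 2 — f₀ = ω₀/(2π) = 39.79 Hz.
Step 3 — Parallel Q: Q = R/(ω₀L) = 10.3/(250·0.16) = 0.2575.
Step 4 — Bandwidth: Δω = ω₀/Q = 970.9 rad/s; BW = Δω/(2π) = 154.5 Hz.

(a) f₀ = 39.79 Hz  (b) Q = 0.2575  (c) BW = 154.5 Hz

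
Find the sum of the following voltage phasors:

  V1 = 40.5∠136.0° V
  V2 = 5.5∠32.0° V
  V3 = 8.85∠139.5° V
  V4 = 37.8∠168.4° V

Step 1 — Convert each phasor to rectangular form:
  V1 = 40.5·(cos(136.0°) + j·sin(136.0°)) = -29.13 + j28.13 V
  V2 = 5.5·(cos(32.0°) + j·sin(32.0°)) = 4.664 + j2.915 V
  V3 = 8.85·(cos(139.5°) + j·sin(139.5°)) = -6.73 + j5.748 V
  V4 = 37.8·(cos(168.4°) + j·sin(168.4°)) = -37.03 + j7.601 V
Step 2 — Sum components: V_total = -68.23 + j44.4 V.
Step 3 — Convert to polar: |V_total| = 81.4 V, ∠V_total = 146.9°.

V_total = 81.4∠146.9° V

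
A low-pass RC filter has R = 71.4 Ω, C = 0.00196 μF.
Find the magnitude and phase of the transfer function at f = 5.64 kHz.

Step 1 — Angular frequency: ω = 2π·5640 = 3.544e+04 rad/s.
Step 2 — Transfer function: H(jω) = 1/(1 + jωRC).
Step 3 — Denominator: 1 + jωRC = 1 + j·3.544e+04·71.4·1.96e-09 = 1 + j0.004959.
Step 4 — H = 1 - j0.004959.
Step 5 — Magnitude: |H| = 1 (-0.0 dB); phase: φ = -0.3°.

|H| = 1 (-0.0 dB), φ = -0.3°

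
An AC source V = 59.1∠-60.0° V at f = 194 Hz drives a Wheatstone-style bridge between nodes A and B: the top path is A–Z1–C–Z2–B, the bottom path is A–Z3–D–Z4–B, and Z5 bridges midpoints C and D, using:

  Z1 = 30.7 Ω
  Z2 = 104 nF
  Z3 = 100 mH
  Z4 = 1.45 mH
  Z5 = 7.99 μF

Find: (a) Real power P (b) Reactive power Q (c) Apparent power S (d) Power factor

Step 1 — Angular frequency: ω = 2π·f = 2π·194 = 1219 rad/s.
Step 2 — Component impedances:
  Z1: Z = R = 30.7 Ω
  Z2: Z = 1/(jωC) = -j/(ω·C) = 0 - j7888 Ω
  Z3: Z = jωL = j·1219·0.1 = 0 + j121.9 Ω
  Z4: Z = jωL = j·1219·0.00145 = 0 + j1.767 Ω
  Z5: Z = 1/(jωC) = -j/(ω·C) = 0 - j102.7 Ω
Step 3 — Bridge requires nodal analysis (the Z5 bridge couples midpoints C and D, so the two paths cannot be reduced to a simple series/parallel combination). Setting node B to ground and injecting 1 A at node A, the 3-node admittance system at A, C, D solves to V_A = Z_AB = 334.5 - j100.1 Ω = 349.1∠-16.7° Ω.
Step 4 — Source phasor: V = 59.1∠-60.0° V = 29.55 - j51.18 V.
Step 5 — Current: I = V / Z = 0.1231 - j0.1162 A = 0.1693∠-43.3° A.
Step 6 — Complex power: S = V·I* = 9.584 - j2.868 VA.
Step 7 — Real power: P = Re(S) = 9.584 W.
Step 8 — Reactive power: Q = Im(S) = -2.868 VAR.
Step 9 — Apparent power: |S| = 10 VA.
Step 10 — Power factor: PF = P/|S| = 0.958 (leading).

(a) P = 9.584 W  (b) Q = -2.868 VAR  (c) S = 10 VA  (d) PF = 0.958 (leading)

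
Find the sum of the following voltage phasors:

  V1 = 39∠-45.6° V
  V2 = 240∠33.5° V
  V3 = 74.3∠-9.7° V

Step 1 — Convert each phasor to rectangular form:
  V1 = 39·(cos(-45.6°) + j·sin(-45.6°)) = 27.29 - j27.86 V
  V2 = 240·(cos(33.5°) + j·sin(33.5°)) = 200.1 + j132.5 V
  V3 = 74.3·(cos(-9.7°) + j·sin(-9.7°)) = 73.24 - j12.52 V
Step 2 — Sum components: V_total = 300.7 + j92.08 V.
Step 3 — Convert to polar: |V_total| = 314.4 V, ∠V_total = 17.0°.

V_total = 314.4∠17.0° V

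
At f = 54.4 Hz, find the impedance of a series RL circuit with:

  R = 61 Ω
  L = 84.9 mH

Step 1 — Angular frequency: ω = 2π·f = 2π·54.4 = 341.8 rad/s.
Step 2 — Component impedances:
  R: Z = R = 61 Ω
  L: Z = jωL = j·341.8·0.0849 = 0 + j29.02 Ω
Step 3 — Series combination: Z_total = R + L = 61 + j29.02 Ω = 67.55∠25.4° Ω.

Z = 61 + j29.02 Ω = 67.55∠25.4° Ω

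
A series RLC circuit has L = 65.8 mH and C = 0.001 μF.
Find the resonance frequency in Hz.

Step 1 — Resonance condition Im(Z)=0 gives ω₀ = 1/√(LC).
Step 2 — ω₀ = 1/√(0.0658·1e-09) = 1.233e+05 rad/s.
Step 3 — f₀ = ω₀/(2π) = 1.962e+04 Hz.

f₀ = 1.962e+04 Hz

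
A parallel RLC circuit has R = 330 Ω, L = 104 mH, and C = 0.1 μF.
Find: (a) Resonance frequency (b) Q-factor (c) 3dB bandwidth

Step 1 — Resonance: ω₀ = 1/√(LC) = 1/√(0.104·1e-07) = 9806 rad/s.
Step 2 — f₀ = ω₀/(2π) = 1561 Hz.
Step 3 — Parallel Q: Q = R/(ω₀L) = 330/(9806·0.104) = 0.3236.
Step 4 — Bandwidth: Δω = ω₀/Q = 3.03e+04 rad/s; BW = Δω/(2π) = 4823 Hz.

(a) f₀ = 1561 Hz  (b) Q = 0.3236  (c) BW = 4823 Hz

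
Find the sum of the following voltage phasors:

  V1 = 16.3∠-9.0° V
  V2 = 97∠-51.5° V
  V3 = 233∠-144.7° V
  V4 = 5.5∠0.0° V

Step 1 — Convert each phasor to rectangular form:
  V1 = 16.3·(cos(-9.0°) + j·sin(-9.0°)) = 16.1 - j2.55 V
  V2 = 97·(cos(-51.5°) + j·sin(-51.5°)) = 60.38 - j75.91 V
  V3 = 233·(cos(-144.7°) + j·sin(-144.7°)) = -190.2 - j134.6 V
  V4 = 5.5·(cos(0.0°) + j·sin(0.0°)) = 5.5 V
Step 2 — Sum components: V_total = -108.2 - j213.1 V.
Step 3 — Convert to polar: |V_total| = 239 V, ∠V_total = -116.9°.

V_total = 239∠-116.9° V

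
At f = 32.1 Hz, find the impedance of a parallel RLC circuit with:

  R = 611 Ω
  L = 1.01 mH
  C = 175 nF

Step 1 — Angular frequency: ω = 2π·f = 2π·32.1 = 201.7 rad/s.
Step 2 — Component impedances:
  R: Z = R = 611 Ω
  L: Z = jωL = j·201.7·0.00101 = 0 + j0.2037 Ω
  C: Z = 1/(jωC) = -j/(ω·C) = 0 - j2.833e+04 Ω
Step 3 — Parallel combination: 1/Z_total = 1/R + 1/L + 1/C; Z_total = 6.792e-05 + j0.2037 Ω = 0.2037∠90.0° Ω.

Z = 6.792e-05 + j0.2037 Ω = 0.2037∠90.0° Ω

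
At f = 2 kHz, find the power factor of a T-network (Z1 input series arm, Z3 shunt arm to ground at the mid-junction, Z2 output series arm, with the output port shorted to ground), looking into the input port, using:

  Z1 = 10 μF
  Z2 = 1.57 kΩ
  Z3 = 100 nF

Step 1 — Angular frequency: ω = 2π·f = 2π·2000 = 1.257e+04 rad/s.
Step 2 — Component impedances:
  Z1: Z = 1/(jωC) = -j/(ω·C) = 0 - j7.958 Ω
  Z2: Z = R = 1570 Ω
  Z3: Z = 1/(jωC) = -j/(ω·C) = 0 - j795.8 Ω
Step 3 — With the output port shorted to ground, the output series arm Z2 runs from the junction to ground; the shunt arm Z3 also runs from the junction to ground. They appear in parallel: Z3 || Z2 = 320.9 - j633.1 Ω.
Step 4 — Series with input arm Z1: Z_in = Z1 + (Z3 || Z2) = 320.9 - j641.1 Ω = 716.9∠-63.4° Ω.
Step 5 — Power factor: PF = cos(φ) = Re(Z)/|Z| = 320.9/716.9 = 0.4476.
Step 6 — Type: Im(Z) = -641.1 ⇒ leading (phase φ = -63.4°).

PF = 0.4476 (leading, φ = -63.4°)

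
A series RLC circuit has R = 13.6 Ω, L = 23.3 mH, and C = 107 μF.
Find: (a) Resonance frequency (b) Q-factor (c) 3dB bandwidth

Step 1 — Resonance condition Im(Z)=0 gives ω₀ = 1/√(LC).
Step 2 — ω₀ = 1/√(0.0233·0.000107) = 633.3 rad/s.
Step 3 — f₀ = ω₀/(2π) = 100.8 Hz.
Step 4 — Series Q: Q = ω₀L/R = 633.3·0.0233/13.6 = 1.085.
Step 5 — 3dB bandwidth: Δω = ω₀/Q = 583.7 rad/s; BW = Δω/(2π) = 92.9 Hz.

(a) f₀ = 100.8 Hz  (b) Q = 1.085  (c) BW = 92.9 Hz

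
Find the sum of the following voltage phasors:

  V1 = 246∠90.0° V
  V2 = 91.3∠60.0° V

Step 1 — Convert each phasor to rectangular form:
  V1 = 246·(cos(90.0°) + j·sin(90.0°)) = 0 + j246 V
  V2 = 91.3·(cos(60.0°) + j·sin(60.0°)) = 45.65 + j79.07 V
Step 2 — Sum components: V_total = 45.65 + j325.1 V.
Step 3 — Convert to polar: |V_total| = 328.3 V, ∠V_total = 82.0°.

V_total = 328.3∠82.0° V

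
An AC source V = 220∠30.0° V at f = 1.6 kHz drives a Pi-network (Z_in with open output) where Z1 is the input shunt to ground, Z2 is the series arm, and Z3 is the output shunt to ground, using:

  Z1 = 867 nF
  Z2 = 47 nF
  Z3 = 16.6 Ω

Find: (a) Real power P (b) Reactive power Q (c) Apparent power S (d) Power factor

Step 1 — Angular frequency: ω = 2π·f = 2π·1600 = 1.005e+04 rad/s.
Step 2 — Component impedances:
  Z1: Z = 1/(jωC) = -j/(ω·C) = 0 - j114.7 Ω
  Z2: Z = 1/(jωC) = -j/(ω·C) = 0 - j2116 Ω
  Z3: Z = R = 16.6 Ω
Step 3 — With open output, the series arm Z2 and the output shunt Z3 appear in series to ground: Z2 + Z3 = 16.6 - j2116 Ω.
Step 4 — Parallel with input shunt Z1: Z_in = Z1 || (Z2 + Z3) = 0.04389 - j108.8 Ω = 108.8∠-90.0° Ω.
Step 5 — Source phasor: V = 220∠30.0° V = 190.5 + j110 V.
Step 6 — Current: I = V / Z = -1.01 + j1.751 A = 2.021∠120.0° A.
Step 7 — Complex power: S = V·I* = 0.1794 - j444.7 VA.
Step 8 — Real power: P = Re(S) = 0.1794 W.
Step 9 — Reactive power: Q = Im(S) = -444.7 VAR.
Step 10 — Apparent power: |S| = 444.7 VA.
Step 11 — Power factor: PF = P/|S| = 0.0004033 (leading).

(a) P = 0.1794 W  (b) Q = -444.7 VAR  (c) S = 444.7 VA  (d) PF = 0.0004033 (leading)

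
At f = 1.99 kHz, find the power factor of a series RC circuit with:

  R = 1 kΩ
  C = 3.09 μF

Step 1 — Angular frequency: ω = 2π·f = 2π·1990 = 1.25e+04 rad/s.
Step 2 — Component impedances:
  R: Z = R = 1000 Ω
  C: Z = 1/(jωC) = -j/(ω·C) = 0 - j25.88 Ω
Step 3 — Series combination: Z_total = R + C = 1000 - j25.88 Ω = 1000∠-1.5° Ω.
Step 4 — Power factor: PF = cos(φ) = Re(Z)/|Z| = 1000/1000.3 = 0.9997.
Step 5 — Type: Im(Z) = -25.88 ⇒ leading (phase φ = -1.5°).

PF = 0.9997 (leading, φ = -1.5°)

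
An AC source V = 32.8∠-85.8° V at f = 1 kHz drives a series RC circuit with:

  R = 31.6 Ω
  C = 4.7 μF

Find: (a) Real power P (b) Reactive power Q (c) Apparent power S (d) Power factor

Step 1 — Angular frequency: ω = 2π·f = 2π·1000 = 6283 rad/s.
Step 2 — Component impedances:
  R: Z = R = 31.6 Ω
  C: Z = 1/(jωC) = -j/(ω·C) = 0 - j33.86 Ω
Step 3 — Series combination: Z_total = R + C = 31.6 - j33.86 Ω = 46.32∠-47.0° Ω.
Step 4 — Source phasor: V = 32.8∠-85.8° V = 2.402 - j32.71 V.
Step 5 — Current: I = V / Z = 0.5517 - j0.4439 A = 0.7082∠-38.8° A.
Step 6 — Complex power: S = V·I* = 15.85 - j16.98 VA.
Step 7 — Real power: P = Re(S) = 15.85 W.
Step 8 — Reactive power: Q = Im(S) = -16.98 VAR.
Step 9 — Apparent power: |S| = 23.23 VA.
Step 10 — Power factor: PF = P/|S| = 0.6823 (leading).

(a) P = 15.85 W  (b) Q = -16.98 VAR  (c) S = 23.23 VA  (d) PF = 0.6823 (leading)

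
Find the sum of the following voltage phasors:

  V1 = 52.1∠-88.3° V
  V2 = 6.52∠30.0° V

Step 1 — Convert each phasor to rectangular form:
  V1 = 52.1·(cos(-88.3°) + j·sin(-88.3°)) = 1.546 - j52.08 V
  V2 = 6.52·(cos(30.0°) + j·sin(30.0°)) = 5.646 + j3.26 V
Step 2 — Sum components: V_total = 7.192 - j48.82 V.
Step 3 — Convert to polar: |V_total| = 49.34 V, ∠V_total = -81.6°.

V_total = 49.34∠-81.6° V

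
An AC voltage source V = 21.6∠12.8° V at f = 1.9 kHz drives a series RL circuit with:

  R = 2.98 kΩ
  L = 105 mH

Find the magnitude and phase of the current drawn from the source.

Step 1 — Angular frequency: ω = 2π·f = 2π·1900 = 1.194e+04 rad/s.
Step 2 — Component impedances:
  R: Z = R = 2980 Ω
  L: Z = jωL = j·1.194e+04·0.105 = 0 + j1253 Ω
Step 3 — Series combination: Z_total = R + L = 2980 + j1253 Ω = 3233∠22.8° Ω.
Step 4 — Source phasor: V = 21.6∠12.8° V = 21.06 + j4.785 V.
Step 5 — Ohm's law: I = V / Z_total = (21.06 + j4.785) / (2980 + j1253) = 0.00658 - j0.001162 A.
Step 6 — Convert to polar: |I| = 0.006681 A, ∠I = -10.0°.

I = 0.006681∠-10.0° A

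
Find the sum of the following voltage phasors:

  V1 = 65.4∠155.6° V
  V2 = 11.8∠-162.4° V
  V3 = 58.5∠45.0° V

Step 1 — Convert each phasor to rectangular form:
  V1 = 65.4·(cos(155.6°) + j·sin(155.6°)) = -59.56 + j27.02 V
  V2 = 11.8·(cos(-162.4°) + j·sin(-162.4°)) = -11.25 - j3.568 V
  V3 = 58.5·(cos(45.0°) + j·sin(45.0°)) = 41.37 + j41.37 V
Step 2 — Sum components: V_total = -29.44 + j64.81 V.
Step 3 — Convert to polar: |V_total| = 71.19 V, ∠V_total = 114.4°.

V_total = 71.19∠114.4° V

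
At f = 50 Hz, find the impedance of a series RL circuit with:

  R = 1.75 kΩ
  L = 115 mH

Step 1 — Angular frequency: ω = 2π·f = 2π·50 = 314.2 rad/s.
Step 2 — Component impedances:
  R: Z = R = 1750 Ω
  L: Z = jωL = j·314.2·0.115 = 0 + j36.13 Ω
Step 3 — Series combination: Z_total = R + L = 1750 + j36.13 Ω = 1750∠1.2° Ω.

Z = 1750 + j36.13 Ω = 1750∠1.2° Ω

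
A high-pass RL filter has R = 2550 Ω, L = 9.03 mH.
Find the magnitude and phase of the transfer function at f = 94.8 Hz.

Step 1 — Angular frequency: ω = 2π·94.8 = 595.6 rad/s.
Step 2 — Transfer function: H(jω) = jωL/(R + jωL).
Step 3 — Numerator jωL = j·5.379; denominator R + jωL = 2550 + j5.379.
Step 4 — H = 4.449e-06 + j0.002109.
Step 5 — Magnitude: |H| = 0.002109 (-53.5 dB); phase: φ = 89.9°.

|H| = 0.002109 (-53.5 dB), φ = 89.9°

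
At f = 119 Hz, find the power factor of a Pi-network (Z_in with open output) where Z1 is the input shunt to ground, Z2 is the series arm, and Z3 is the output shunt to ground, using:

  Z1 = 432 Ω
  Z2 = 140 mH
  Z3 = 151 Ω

Step 1 — Angular frequency: ω = 2π·f = 2π·119 = 747.7 rad/s.
Step 2 — Component impedances:
  Z1: Z = R = 432 Ω
  Z2: Z = jωL = j·747.7·0.14 = 0 + j104.7 Ω
  Z3: Z = R = 151 Ω
Step 3 — With open output, the series arm Z2 and the output shunt Z3 appear in series to ground: Z2 + Z3 = 151 + j104.7 Ω.
Step 4 — Parallel with input shunt Z1: Z_in = Z1 || (Z2 + Z3) = 121.9 + j55.68 Ω = 134∠24.6° Ω.
Step 5 — Power factor: PF = cos(φ) = Re(Z)/|Z| = 121.89/134 = 0.9096.
Step 6 — Type: Im(Z) = 55.68 ⇒ lagging (phase φ = 24.6°).

PF = 0.9096 (lagging, φ = 24.6°)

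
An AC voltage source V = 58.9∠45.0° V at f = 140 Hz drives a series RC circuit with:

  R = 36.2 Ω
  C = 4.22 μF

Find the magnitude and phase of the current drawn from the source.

Step 1 — Angular frequency: ω = 2π·f = 2π·140 = 879.6 rad/s.
Step 2 — Component impedances:
  R: Z = R = 36.2 Ω
  C: Z = 1/(jωC) = -j/(ω·C) = 0 - j269.4 Ω
Step 3 — Series combination: Z_total = R + C = 36.2 - j269.4 Ω = 271.8∠-82.3° Ω.
Step 4 — Source phasor: V = 58.9∠45.0° V = 41.65 + j41.65 V.
Step 5 — Ohm's law: I = V / Z_total = (41.65 + j41.65) / (36.2 - j269.4) = -0.1315 + j0.1723 A.
Step 6 — Convert to polar: |I| = 0.2167 A, ∠I = 127.3°.

I = 0.2167∠127.3° A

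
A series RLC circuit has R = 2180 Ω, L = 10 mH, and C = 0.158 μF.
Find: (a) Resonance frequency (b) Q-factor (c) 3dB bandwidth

Step 1 — Resonance: ω₀ = 1/√(LC) = 1/√(0.01·1.58e-07) = 2.516e+04 rad/s.
Step 2 — f₀ = ω₀/(2π) = 4004 Hz.
Step 3 — Series Q: Q = ω₀L/R = 2.516e+04·0.01/2180 = 0.1154.
Step 4 — Bandwidth: Δω = ω₀/Q = 2.18e+05 rad/s; BW = Δω/(2π) = 3.47e+04 Hz.

(a) f₀ = 4004 Hz  (b) Q = 0.1154  (c) BW = 3.47e+04 Hz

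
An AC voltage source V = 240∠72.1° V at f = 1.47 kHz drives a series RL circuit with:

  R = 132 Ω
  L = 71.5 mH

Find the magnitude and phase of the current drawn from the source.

Step 1 — Angular frequency: ω = 2π·f = 2π·1470 = 9236 rad/s.
Step 2 — Component impedances:
  R: Z = R = 132 Ω
  L: Z = jωL = j·9236·0.0715 = 0 + j660.4 Ω
Step 3 — Series combination: Z_total = R + L = 132 + j660.4 Ω = 673.5∠78.7° Ω.
Step 4 — Source phasor: V = 240∠72.1° V = 73.77 + j228.4 V.
Step 5 — Ohm's law: I = V / Z_total = (73.77 + j228.4) / (132 + j660.4) = 0.354 - j0.04094 A.
Step 6 — Convert to polar: |I| = 0.3564 A, ∠I = -6.6°.

I = 0.3564∠-6.6° A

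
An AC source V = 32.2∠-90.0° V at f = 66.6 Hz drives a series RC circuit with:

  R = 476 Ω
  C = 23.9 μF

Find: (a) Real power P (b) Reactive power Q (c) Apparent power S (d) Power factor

Step 1 — Angular frequency: ω = 2π·f = 2π·66.6 = 418.5 rad/s.
Step 2 — Component impedances:
  R: Z = R = 476 Ω
  C: Z = 1/(jωC) = -j/(ω·C) = 0 - j99.99 Ω
Step 3 — Series combination: Z_total = R + C = 476 - j99.99 Ω = 486.4∠-11.9° Ω.
Step 4 — Source phasor: V = 32.2∠-90.0° V = 0 - j32.2 V.
Step 5 — Current: I = V / Z = 0.01361 - j0.06479 A = 0.0662∠-78.1° A.
Step 6 — Complex power: S = V·I* = 2.086 - j0.4382 VA.
Step 7 — Real power: P = Re(S) = 2.086 W.
Step 8 — Reactive power: Q = Im(S) = -0.4382 VAR.
Step 9 — Apparent power: |S| = 2.132 VA.
Step 10 — Power factor: PF = P/|S| = 0.9786 (leading).

(a) P = 2.086 W  (b) Q = -0.4382 VAR  (c) S = 2.132 VA  (d) PF = 0.9786 (leading)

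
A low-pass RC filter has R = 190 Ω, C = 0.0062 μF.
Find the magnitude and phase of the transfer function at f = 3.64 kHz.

Step 1 — Angular frequency: ω = 2π·3640 = 2.287e+04 rad/s.
Step 2 — Transfer function: H(jω) = 1/(1 + jωRC).
Step 3 — Denominator: 1 + jωRC = 1 + j·2.287e+04·190·6.2e-09 = 1 + j0.02694.
Step 4 — H = 0.9993 - j0.02692.
Step 5 — Magnitude: |H| = 0.9996 (-0.0 dB); phase: φ = -1.5°.

|H| = 0.9996 (-0.0 dB), φ = -1.5°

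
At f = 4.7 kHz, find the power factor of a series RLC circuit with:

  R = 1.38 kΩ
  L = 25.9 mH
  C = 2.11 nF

Step 1 — Angular frequency: ω = 2π·f = 2π·4700 = 2.953e+04 rad/s.
Step 2 — Component impedances:
  R: Z = R = 1380 Ω
  L: Z = jωL = j·2.953e+04·0.0259 = 0 + j764.9 Ω
  C: Z = 1/(jωC) = -j/(ω·C) = 0 - j1.605e+04 Ω
Step 3 — Series combination: Z_total = R + L + C = 1380 - j1.528e+04 Ω = 1.535e+04∠-84.8° Ω.
Step 4 — Power factor: PF = cos(φ) = Re(Z)/|Z| = 1380/15346 = 0.08993.
Step 5 — Type: Im(Z) = -1.528e+04 ⇒ leading (phase φ = -84.8°).

PF = 0.08993 (leading, φ = -84.8°)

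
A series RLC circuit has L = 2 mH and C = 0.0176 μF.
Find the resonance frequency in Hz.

Step 1 — Resonance condition Im(Z)=0 gives ω₀ = 1/√(LC).
Step 2 — ω₀ = 1/√(0.002·1.76e-08) = 1.685e+05 rad/s.
Step 3 — f₀ = ω₀/(2π) = 2.683e+04 Hz.

f₀ = 2.683e+04 Hz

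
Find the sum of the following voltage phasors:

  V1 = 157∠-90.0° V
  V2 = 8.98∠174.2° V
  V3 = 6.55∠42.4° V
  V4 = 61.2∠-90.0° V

Step 1 — Convert each phasor to rectangular form:
  V1 = 157·(cos(-90.0°) + j·sin(-90.0°)) = 0 - j157 V
  V2 = 8.98·(cos(174.2°) + j·sin(174.2°)) = -8.934 + j0.9075 V
  V3 = 6.55·(cos(42.4°) + j·sin(42.4°)) = 4.837 + j4.417 V
  V4 = 61.2·(cos(-90.0°) + j·sin(-90.0°)) = 0 - j61.2 V
Step 2 — Sum components: V_total = -4.097 - j212.9 V.
Step 3 — Convert to polar: |V_total| = 212.9 V, ∠V_total = -91.1°.

V_total = 212.9∠-91.1° V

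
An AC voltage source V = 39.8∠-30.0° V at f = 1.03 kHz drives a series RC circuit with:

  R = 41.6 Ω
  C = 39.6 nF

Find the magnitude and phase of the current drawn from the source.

Step 1 — Angular frequency: ω = 2π·f = 2π·1030 = 6472 rad/s.
Step 2 — Component impedances:
  R: Z = R = 41.6 Ω
  C: Z = 1/(jωC) = -j/(ω·C) = 0 - j3902 Ω
Step 3 — Series combination: Z_total = R + C = 41.6 - j3902 Ω = 3902∠-89.4° Ω.
Step 4 — Source phasor: V = 39.8∠-30.0° V = 34.47 - j19.9 V.
Step 5 — Ohm's law: I = V / Z_total = (34.47 - j19.9) / (41.6 - j3902) = 0.005194 + j0.008778 A.
Step 6 — Convert to polar: |I| = 0.0102 A, ∠I = 59.4°.

I = 0.0102∠59.4° A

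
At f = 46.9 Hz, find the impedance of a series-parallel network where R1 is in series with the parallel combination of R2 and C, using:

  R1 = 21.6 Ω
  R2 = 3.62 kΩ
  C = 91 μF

Step 1 — Angular frequency: ω = 2π·f = 2π·46.9 = 294.7 rad/s.
Step 2 — Component impedances:
  R1: Z = R = 21.6 Ω
  R2: Z = R = 3620 Ω
  C: Z = 1/(jωC) = -j/(ω·C) = 0 - j37.29 Ω
Step 3 — Parallel branch: R2 || C = 1/(1/R2 + 1/C) = 0.3841 - j37.29 Ω.
Step 4 — Series with R1: Z_total = R1 + (R2 || C) = 21.98 - j37.29 Ω = 43.29∠-59.5° Ω.

Z = 21.98 - j37.29 Ω = 43.29∠-59.5° Ω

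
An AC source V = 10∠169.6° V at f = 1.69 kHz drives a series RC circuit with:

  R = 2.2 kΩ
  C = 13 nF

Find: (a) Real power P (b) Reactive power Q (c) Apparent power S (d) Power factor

Step 1 — Angular frequency: ω = 2π·f = 2π·1690 = 1.062e+04 rad/s.
Step 2 — Component impedances:
  R: Z = R = 2200 Ω
  C: Z = 1/(jωC) = -j/(ω·C) = 0 - j7244 Ω
Step 3 — Series combination: Z_total = R + C = 2200 - j7244 Ω = 7571∠-73.1° Ω.
Step 4 — Source phasor: V = 10∠169.6° V = -9.836 + j1.805 V.
Step 5 — Current: I = V / Z = -0.0006057 - j0.001174 A = 0.001321∠-117.3° A.
Step 6 — Complex power: S = V·I* = 0.003838 - j0.01264 VA.
Step 7 — Real power: P = Re(S) = 0.003838 W.
Step 8 — Reactive power: Q = Im(S) = -0.01264 VAR.
Step 9 — Apparent power: |S| = 0.01321 VA.
Step 10 — Power factor: PF = P/|S| = 0.2906 (leading).

(a) P = 0.003838 W  (b) Q = -0.01264 VAR  (c) S = 0.01321 VA  (d) PF = 0.2906 (leading)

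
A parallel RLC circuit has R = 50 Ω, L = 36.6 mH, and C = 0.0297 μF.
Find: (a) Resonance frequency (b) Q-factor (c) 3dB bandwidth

Step 1 — Resonance: ω₀ = 1/√(LC) = 1/√(0.0366·2.97e-08) = 3.033e+04 rad/s.
Step 2 — f₀ = ω₀/(2π) = 4827 Hz.
Step 3 — Parallel Q: Q = R/(ω₀L) = 50/(3.033e+04·0.0366) = 0.04504.
Step 4 — Bandwidth: Δω = ω₀/Q = 6.734e+05 rad/s; BW = Δω/(2π) = 1.072e+05 Hz.

(a) f₀ = 4827 Hz  (b) Q = 0.04504  (c) BW = 1.072e+05 Hz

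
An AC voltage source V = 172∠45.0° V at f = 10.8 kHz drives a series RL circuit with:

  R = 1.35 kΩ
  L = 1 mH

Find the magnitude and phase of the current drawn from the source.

Step 1 — Angular frequency: ω = 2π·f = 2π·1.08e+04 = 6.786e+04 rad/s.
Step 2 — Component impedances:
  R: Z = R = 1350 Ω
  L: Z = jωL = j·6.786e+04·0.001 = 0 + j67.86 Ω
Step 3 — Series combination: Z_total = R + L = 1350 + j67.86 Ω = 1352∠2.9° Ω.
Step 4 — Source phasor: V = 172∠45.0° V = 121.6 + j121.6 V.
Step 5 — Ohm's law: I = V / Z_total = (121.6 + j121.6) / (1350 + j67.86) = 0.09438 + j0.08535 A.
Step 6 — Convert to polar: |I| = 0.1272 A, ∠I = 42.1°.

I = 0.1272∠42.1° A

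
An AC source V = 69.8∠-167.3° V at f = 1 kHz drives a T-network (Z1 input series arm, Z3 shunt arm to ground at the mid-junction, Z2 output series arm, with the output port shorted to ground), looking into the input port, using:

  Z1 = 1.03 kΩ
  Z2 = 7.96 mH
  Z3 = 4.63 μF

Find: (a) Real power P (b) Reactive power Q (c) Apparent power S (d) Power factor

Step 1 — Angular frequency: ω = 2π·f = 2π·1000 = 6283 rad/s.
Step 2 — Component impedances:
  Z1: Z = R = 1030 Ω
  Z2: Z = jωL = j·6283·0.00796 = 0 + j50.01 Ω
  Z3: Z = 1/(jωC) = -j/(ω·C) = 0 - j34.37 Ω
Step 3 — With the output port shorted to ground, the output series arm Z2 runs from the junction to ground; the shunt arm Z3 also runs from the junction to ground. They appear in parallel: Z3 || Z2 = 0 - j109.9 Ω.
Step 4 — Series with input arm Z1: Z_in = Z1 + (Z3 || Z2) = 1030 - j109.9 Ω = 1036∠-6.1° Ω.
Step 5 — Source phasor: V = 69.8∠-167.3° V = -68.09 - j15.35 V.
Step 6 — Current: I = V / Z = -0.06379 - j0.02171 A = 0.06738∠-161.2° A.
Step 7 — Complex power: S = V·I* = 4.677 - j0.4991 VA.
Step 8 — Real power: P = Re(S) = 4.677 W.
Step 9 — Reactive power: Q = Im(S) = -0.4991 VAR.
Step 10 — Apparent power: |S| = 4.703 VA.
Step 11 — Power factor: PF = P/|S| = 0.9944 (leading).

(a) P = 4.677 W  (b) Q = -0.4991 VAR  (c) S = 4.703 VA  (d) PF = 0.9944 (leading)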